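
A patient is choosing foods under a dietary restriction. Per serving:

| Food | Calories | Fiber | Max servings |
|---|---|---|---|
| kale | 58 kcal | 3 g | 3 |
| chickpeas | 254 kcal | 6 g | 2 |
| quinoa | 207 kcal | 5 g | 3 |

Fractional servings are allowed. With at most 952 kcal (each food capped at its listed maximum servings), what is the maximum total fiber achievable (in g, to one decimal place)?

Fiber per kcal: kale 0.05172, quinoa 0.02415, chickpeas 0.02362.
Take 3 servings of kale: uses 174 kcal, +9.0 g fiber (running total 9.0 g).
Take 3 servings of quinoa: uses 621 kcal, +15.0 g fiber (running total 24.0 g).
Take 0.6181 servings of chickpeas: uses 157 kcal, +3.7 g fiber (running total 27.7 g).
Greedy by best ratio exhausts the calories allowance optimally: 27.7 g.

27.7 g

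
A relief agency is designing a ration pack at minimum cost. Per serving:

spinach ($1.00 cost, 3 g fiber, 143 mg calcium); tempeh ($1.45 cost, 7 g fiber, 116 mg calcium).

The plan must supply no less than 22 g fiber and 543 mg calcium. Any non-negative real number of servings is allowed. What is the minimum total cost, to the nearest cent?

With two linear requirements the optimum uses one or two foods; enumerate the corners.
spinach only: max(22/3, 543/143) = 7.333 servings → $7.33.
tempeh only: max(22/7, 543/116) = 4.681 servings → $6.79.
spinach + tempeh with both tight: 1.913 servings and 2.323 servings → $5.28.
Cheapest feasible corner: $5.28.

$5.28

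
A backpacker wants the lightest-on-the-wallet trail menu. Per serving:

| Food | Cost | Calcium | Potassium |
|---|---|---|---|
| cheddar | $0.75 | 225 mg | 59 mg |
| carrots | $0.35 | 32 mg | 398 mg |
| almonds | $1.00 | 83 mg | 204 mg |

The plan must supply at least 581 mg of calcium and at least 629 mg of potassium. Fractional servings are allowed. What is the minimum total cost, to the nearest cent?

This is a tiny linear program; its minimum lies at a vertex of the feasible set. List the vertices and price them.
cheddar only: max(581/225, 629/59) = 10.66 servings → $8.00.
carrots only: max(581/32, 629/398) = 18.16 servings → $6.35.
almonds only: max(581/83, 629/204) = 7 servings → $7.00.
cheddar + carrots with both tight: 2.408 servings and 1.223 servings → $2.23.
cheddar + almonds with both tight: 1.617 servings and 2.616 servings → $3.83.
carrots + almonds: intersection lies outside the first quadrant.
The minimum over all feasible corners is $2.23.

$2.23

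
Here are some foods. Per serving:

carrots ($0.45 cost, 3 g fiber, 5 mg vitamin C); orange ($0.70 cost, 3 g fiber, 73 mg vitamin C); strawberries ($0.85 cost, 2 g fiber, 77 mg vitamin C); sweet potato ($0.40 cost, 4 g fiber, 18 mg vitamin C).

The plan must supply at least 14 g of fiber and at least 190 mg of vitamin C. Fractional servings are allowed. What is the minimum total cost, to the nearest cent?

Minimising a linear cost over {fiber ≥ 14, vitamin C ≥ 190, servings ≥ 0} — the optimum is at a vertex, using one or two foods.
carrots only: max(14/3, 190/5) = 38 servings → $17.10.
orange only: max(14/3, 190/73) = 4.667 servings → $3.27.
strawberries only: max(14/2, 190/77) = 7 servings → $5.95.
sweet potato only: max(14/4, 190/18) = 10.56 servings → $4.22.
carrots + orange with both tight: 2.216 servings and 2.451 servings → $2.71.
carrots + strawberries with both tight: 3.158 servings and 2.262 servings → $3.34.
carrots + sweet potato: intersection lies outside the first quadrant.
orange + strawberries with both targets exact would need a negative amount; discard.
orange + sweet potato with both tight: 2.134 servings and 1.899 servings → $2.25.
strawberries + sweet potato with both tight: 1.868 servings and 2.566 servings → $2.61.
So the least-cost plan costs $2.25.

$2.25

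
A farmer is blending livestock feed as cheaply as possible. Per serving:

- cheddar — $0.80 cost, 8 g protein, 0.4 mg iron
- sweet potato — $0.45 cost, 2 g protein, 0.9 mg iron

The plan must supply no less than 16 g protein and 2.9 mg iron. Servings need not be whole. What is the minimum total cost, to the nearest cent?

For a min-cost LP with two ≥-constraints, a basic feasible solution has at most two positive variables.
cheddar only: max(16/8, 2.9/0.4) = 7.25 servings → $5.80.
sweet potato only: max(16/2, 2.9/0.9) = 8 servings → $3.60.
cheddar + sweet potato with both tight: 1.344 servings and 2.625 servings → $2.26.
So the least-cost plan costs $2.26.

$2.26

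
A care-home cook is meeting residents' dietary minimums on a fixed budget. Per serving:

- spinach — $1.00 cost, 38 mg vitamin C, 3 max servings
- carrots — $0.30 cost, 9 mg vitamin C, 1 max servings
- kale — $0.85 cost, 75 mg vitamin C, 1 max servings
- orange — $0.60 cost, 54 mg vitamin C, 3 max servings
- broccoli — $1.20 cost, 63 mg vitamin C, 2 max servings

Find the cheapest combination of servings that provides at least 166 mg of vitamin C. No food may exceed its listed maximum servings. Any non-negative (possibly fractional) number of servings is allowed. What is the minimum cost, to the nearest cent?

$1.85

Cost per mg of vitamin C: orange $0.0111, kale $0.0113, broccoli $0.0190, spinach $0.0263, carrots $0.0333.
Take 3 servings of orange: +162.0 mg vitamin C for $1.80 (total $1.80, still need 4.0 mg).
Take 0.05333 servings of kale: +4.0 mg vitamin C for $0.05 (total $1.85, still need 0.0 mg).
Greedy by cheapest-per-mg is optimal for a single linear constraint, so the minimum cost is $1.85.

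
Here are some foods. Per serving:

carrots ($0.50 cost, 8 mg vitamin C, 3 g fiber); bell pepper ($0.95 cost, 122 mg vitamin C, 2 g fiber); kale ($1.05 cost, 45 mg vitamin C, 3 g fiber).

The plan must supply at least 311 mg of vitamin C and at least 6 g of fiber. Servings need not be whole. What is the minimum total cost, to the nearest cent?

$2.56

For a min-cost LP with two ≥-constraints, a basic feasible solution has at most two positive variables.
carrots only: max(311/8, 6/3) = 38.88 servings → $19.44.
bell pepper only: max(311/122, 6/2) = 3 servings → $2.85.
kale only: max(311/45, 6/3) = 6.911 servings → $7.26.
carrots + bell pepper with both tight: 0.3143 servings and 2.529 servings → $2.56.
carrots + kale: intersection lies outside the first quadrant.
bell pepper + kale with both tight: 2.402 servings and 0.3986 servings → $2.70.
The minimum over all feasible corners is $2.56.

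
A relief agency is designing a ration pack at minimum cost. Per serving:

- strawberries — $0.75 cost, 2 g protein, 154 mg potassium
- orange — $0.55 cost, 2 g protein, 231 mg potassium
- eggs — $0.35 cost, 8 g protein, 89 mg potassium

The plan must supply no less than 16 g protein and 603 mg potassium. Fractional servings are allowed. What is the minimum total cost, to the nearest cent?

A basic optimal solution has at most two foods positive. Try each food alone and each pair with both targets met exactly.
strawberries only: max(16/2, 603/154) = 8 servings → $6.00.
orange only: max(16/2, 603/231) = 8 servings → $4.40.
eggs only: max(16/8, 603/89) = 6.775 servings → $2.37.
strawberries + orange: intersection lies outside the first quadrant.
strawberries + eggs with both tight: 3.226 servings and 1.194 servings → $2.84.
orange + eggs with both tight: 2.036 servings and 1.491 servings → $1.64.
Cheapest feasible corner: $1.64.

$1.64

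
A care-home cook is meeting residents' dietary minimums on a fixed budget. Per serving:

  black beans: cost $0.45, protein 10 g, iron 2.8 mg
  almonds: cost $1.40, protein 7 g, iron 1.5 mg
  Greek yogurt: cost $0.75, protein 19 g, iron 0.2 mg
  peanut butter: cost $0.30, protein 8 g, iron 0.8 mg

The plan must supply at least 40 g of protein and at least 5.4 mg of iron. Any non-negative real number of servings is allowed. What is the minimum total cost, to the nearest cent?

$1.56

Two binding constraints pin down two serving amounts, so the optimal mix uses at most two foods. The candidates are each food alone (scaled to the tighter of protein/iron) and each pair with both constraints tight.
black beans only: max(40/10, 5.4/2.8) = 4 servings → $1.80.
almonds only: max(40/7, 5.4/1.5) = 5.714 servings → $8.00.
Greek yogurt only: max(40/19, 5.4/0.2) = 27 servings → $20.25.
peanut butter only: max(40/8, 5.4/0.8) = 6.75 servings → $2.02.
black beans + almonds: the both-tight solution has a negative serving — not a feasible corner.
black beans + Greek yogurt with both tight: 1.848 servings and 1.133 servings → $1.68.
black beans + peanut butter with both tight: 0.7778 servings and 4.028 servings → $1.56.
almonds + Greek yogurt with both tight: 3.491 servings and 0.8192 servings → $5.50.
almonds + peanut butter with both tight: 1.75 servings and 3.469 servings → $3.49.
Greek yogurt + peanut butter: intersection lies outside the first quadrant.
The minimum over all feasible corners is $1.56.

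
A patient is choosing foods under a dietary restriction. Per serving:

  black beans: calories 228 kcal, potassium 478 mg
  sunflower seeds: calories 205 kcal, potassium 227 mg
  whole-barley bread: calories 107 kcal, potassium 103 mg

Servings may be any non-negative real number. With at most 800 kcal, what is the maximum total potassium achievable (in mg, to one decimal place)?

1677.2 mg

Potassium per kcal: black beans 2.096, sunflower seeds 1.107, whole-barley bread 0.9626.
With no serving limits, spend the whole calories allowance on black beans: 800 kcal / 228 kcal × 478 mg = 1677.2 mg.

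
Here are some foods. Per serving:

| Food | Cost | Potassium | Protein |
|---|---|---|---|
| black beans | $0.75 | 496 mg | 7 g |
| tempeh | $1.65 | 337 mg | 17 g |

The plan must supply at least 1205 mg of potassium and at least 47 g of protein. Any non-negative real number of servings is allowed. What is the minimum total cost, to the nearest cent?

$4.62

Check every corner: each single food scaled to meet both minima, and each pair solved so both constraints bind.
black beans only: max(1205/496, 47/7) = 6.714 servings → $5.04.
tempeh only: max(1205/337, 47/17) = 3.576 servings → $5.90.
black beans + tempeh with both tight: 0.765 servings and 2.45 servings → $4.62.
The minimum over all feasible corners is $4.62.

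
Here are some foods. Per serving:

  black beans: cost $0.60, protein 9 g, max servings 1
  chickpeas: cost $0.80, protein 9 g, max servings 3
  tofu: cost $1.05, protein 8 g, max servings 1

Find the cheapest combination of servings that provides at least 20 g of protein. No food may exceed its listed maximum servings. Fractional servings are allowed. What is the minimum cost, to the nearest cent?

$1.58

Cost per g of protein: black beans $0.0667, chickpeas $0.0889, tofu $0.1313.
Take 1 serving of black beans: +9.0 g protein for $0.60 (total $0.60, still need 11.0 g).
Take 1.222 servings of chickpeas: +11.0 g protein for $0.98 (total $1.58, still need 0.0 g).
Filling from the cheapest source first is optimal under one linear minimum: $1.58.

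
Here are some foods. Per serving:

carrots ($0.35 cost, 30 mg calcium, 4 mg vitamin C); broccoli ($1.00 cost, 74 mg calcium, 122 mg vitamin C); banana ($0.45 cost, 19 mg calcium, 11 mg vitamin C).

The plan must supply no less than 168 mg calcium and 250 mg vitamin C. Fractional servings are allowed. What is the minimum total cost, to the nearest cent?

$2.24

The cheapest plan sits at a corner of the feasible region — with two constraints it uses at most two foods.
carrots only: max(168/30, 250/4) = 62.5 servings → $21.88.
broccoli only: max(168/74, 250/122) = 2.27 servings → $2.27.
banana only: max(168/19, 250/11) = 22.73 servings → $10.23.
carrots + broccoli with both tight: 0.5933 servings and 2.03 servings → $2.24.
carrots + banana: the both-tight solution has a negative serving — not a feasible corner.
broccoli + banana with both tight: 1.93 servings and 1.327 servings → $2.53.
Cheapest feasible corner: $2.24.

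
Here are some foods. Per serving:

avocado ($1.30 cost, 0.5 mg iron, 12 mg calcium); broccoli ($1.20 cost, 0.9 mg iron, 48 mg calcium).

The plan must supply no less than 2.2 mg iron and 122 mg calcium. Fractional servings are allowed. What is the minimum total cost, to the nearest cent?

An LP optimum is at a vertex; with two nutrient constraints at most two foods are used. Check each candidate.
avocado only: max(2.2/0.5, 122/12) = 10.17 servings → $13.22.
broccoli only: max(2.2/0.9, 122/48) = 2.542 servings → $3.05.
avocado + broccoli with both targets exact would need a negative amount; discard.
Cheapest feasible corner: $3.05.

$3.05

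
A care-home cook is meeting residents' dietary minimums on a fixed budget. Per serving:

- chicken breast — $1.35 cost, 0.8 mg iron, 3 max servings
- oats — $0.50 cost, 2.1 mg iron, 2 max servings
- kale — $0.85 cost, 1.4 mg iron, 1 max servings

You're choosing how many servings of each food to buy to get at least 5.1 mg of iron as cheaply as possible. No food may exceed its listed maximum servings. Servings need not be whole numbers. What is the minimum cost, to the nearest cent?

Cost per mg of iron: oats $0.2381, kale $0.6071, chicken breast $1.6875.
Take 2 servings of oats: +4.2 mg iron for $1.00 (total $1.00, still need 0.9 mg).
Take 0.6429 servings of kale: +0.9 mg iron for $0.55 (total $1.55, still need 0.0 mg).
Filling from the cheapest source first is optimal under one linear minimum: $1.55.

$1.55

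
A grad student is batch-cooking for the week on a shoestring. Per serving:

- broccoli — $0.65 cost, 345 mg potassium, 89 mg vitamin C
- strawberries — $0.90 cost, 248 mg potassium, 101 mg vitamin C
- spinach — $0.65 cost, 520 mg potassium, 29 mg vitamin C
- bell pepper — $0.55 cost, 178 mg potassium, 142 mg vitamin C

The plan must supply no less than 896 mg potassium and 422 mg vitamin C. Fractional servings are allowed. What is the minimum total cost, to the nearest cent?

$2.04

broccoli only: max(896/345, 422/89) = 4.742 servings → $3.08.
strawberries only: max(896/248, 422/101) = 4.178 servings → $3.76.
spinach only: max(896/520, 422/29) = 14.55 servings → $9.46.
bell pepper only: max(896/178, 422/142) = 5.034 servings → $2.77.
broccoli + strawberries: the both-tight solution has a negative serving — not a feasible corner.
broccoli + spinach: intersection lies outside the first quadrant.
broccoli + bell pepper with both tight: 1.572 servings and 1.986 servings → $2.11.
strawberries + spinach with both targets exact would need a negative amount; discard.
strawberries + bell pepper with both tight: 3.023 servings and 0.8214 servings → $3.17.
spinach + bell pepper with both tight: 0.7588 servings and 2.817 servings → $2.04.
Cheapest feasible corner: $2.04.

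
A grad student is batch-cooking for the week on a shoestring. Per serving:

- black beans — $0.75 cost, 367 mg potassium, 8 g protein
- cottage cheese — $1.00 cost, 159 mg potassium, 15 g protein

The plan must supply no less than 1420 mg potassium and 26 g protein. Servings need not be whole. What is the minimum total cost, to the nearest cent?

$2.90

This is a tiny linear program; its minimum lies at a vertex of the feasible set. List the vertices and price them.
black beans only: max(1420/367, 26/8) = 3.869 servings → $2.90.
cottage cheese only: max(1420/159, 26/15) = 8.931 servings → $8.93.
black beans + cottage cheese with both targets exact would need a negative amount; discard.
Cheapest feasible corner: $2.90.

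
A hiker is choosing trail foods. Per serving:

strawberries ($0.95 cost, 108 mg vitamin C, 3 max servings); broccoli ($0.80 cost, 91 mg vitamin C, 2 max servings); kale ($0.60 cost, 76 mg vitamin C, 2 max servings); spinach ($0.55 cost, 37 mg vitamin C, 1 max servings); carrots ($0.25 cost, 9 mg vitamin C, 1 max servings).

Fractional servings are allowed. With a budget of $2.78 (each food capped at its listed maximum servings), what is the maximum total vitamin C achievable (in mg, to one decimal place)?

Vitamin C per dollar: kale 126.7, broccoli 113.8, strawberries 113.7, spinach 67.27, carrots 36.
Take 2 servings of kale: spends $1.20, +152.0 mg vitamin C (running total 152.0 mg).
Take 1.975 servings of broccoli: spends $1.58, +179.7 mg vitamin C (running total 331.7 mg).
Filling greedily by vitamin C-per-dollar is optimal for one linear limit, giving 331.7 mg.

331.7 mg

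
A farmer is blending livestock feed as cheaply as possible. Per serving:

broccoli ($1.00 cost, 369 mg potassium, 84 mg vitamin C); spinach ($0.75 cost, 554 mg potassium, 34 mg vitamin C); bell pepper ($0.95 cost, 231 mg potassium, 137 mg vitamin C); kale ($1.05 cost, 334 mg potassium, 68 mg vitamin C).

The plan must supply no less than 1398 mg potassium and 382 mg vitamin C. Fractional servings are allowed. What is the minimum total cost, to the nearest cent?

$3.43

This is a tiny linear program; its minimum lies at a vertex of the feasible set. List the vertices and price them.
broccoli only: max(1398/369, 382/84) = 4.548 servings → $4.55.
spinach only: max(1398/554, 382/34) = 11.24 servings → $8.43.
bell pepper only: max(1398/231, 382/137) = 6.052 servings → $5.75.
kale only: max(1398/334, 382/68) = 5.618 servings → $5.90.
broccoli + spinach: intersection lies outside the first quadrant.
broccoli + bell pepper with both tight: 3.316 servings and 0.7553 servings → $4.03.
broccoli + kale: intersection lies outside the first quadrant.
spinach + bell pepper with both tight: 1.518 servings and 2.412 servings → $3.43.
spinach + kale: the both-tight solution has a negative serving — not a feasible corner.
bell pepper + kale with both tight: 1.082 servings and 3.437 servings → $4.64.
Cheapest feasible corner: $3.43.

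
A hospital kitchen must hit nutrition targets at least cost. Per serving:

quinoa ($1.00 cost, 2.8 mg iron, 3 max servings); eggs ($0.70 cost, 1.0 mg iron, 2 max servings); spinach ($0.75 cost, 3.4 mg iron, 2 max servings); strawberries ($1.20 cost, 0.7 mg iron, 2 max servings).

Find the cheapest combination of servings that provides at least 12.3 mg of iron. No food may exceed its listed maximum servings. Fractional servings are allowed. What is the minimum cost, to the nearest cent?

Cost per mg of iron: spinach $0.2206, quinoa $0.3571, eggs $0.7000, strawberries $1.7143.
Take 2 servings of spinach: +6.8 mg iron for $1.50 (total $1.50, still need 5.5 mg).
Take 1.964 servings of quinoa: +5.5 mg iron for $1.96 (total $3.46, still need 0.0 mg).
Greedy by cheapest-per-mg is optimal for a single linear constraint, so the minimum cost is $3.46.

$3.46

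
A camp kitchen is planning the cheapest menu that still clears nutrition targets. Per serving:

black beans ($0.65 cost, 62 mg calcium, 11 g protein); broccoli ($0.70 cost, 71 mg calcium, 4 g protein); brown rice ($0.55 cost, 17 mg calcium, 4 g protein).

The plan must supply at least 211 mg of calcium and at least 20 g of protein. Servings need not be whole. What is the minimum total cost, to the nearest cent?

$2.12

Minimising a linear cost over {calcium ≥ 211, protein ≥ 20, servings ≥ 0} — the optimum is at a vertex, using one or two foods.
black beans only: max(211/62, 20/11) = 3.403 servings → $2.21.
broccoli only: max(211/71, 20/4) = 5 servings → $3.50.
brown rice only: max(211/17, 20/4) = 12.41 servings → $6.83.
black beans + broccoli with both tight: 1.081 servings and 2.028 servings → $2.12.
black beans + brown rice: the both-tight solution has a negative serving — not a feasible corner.
broccoli + brown rice with both tight: 2.333 servings and 2.667 servings → $3.10.
Cheapest feasible corner: $2.12.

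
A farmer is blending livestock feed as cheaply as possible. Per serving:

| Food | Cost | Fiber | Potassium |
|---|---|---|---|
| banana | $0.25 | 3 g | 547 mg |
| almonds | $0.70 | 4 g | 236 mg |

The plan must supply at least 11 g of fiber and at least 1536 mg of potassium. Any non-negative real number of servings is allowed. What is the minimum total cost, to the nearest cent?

With two linear requirements the optimum uses one or two foods; enumerate the corners.
banana only: max(11/3, 1536/547) = 3.667 servings → $0.92.
almonds only: max(11/4, 1536/236) = 6.508 servings → $4.56.
banana + almonds with both tight: 2.397 servings and 0.952 servings → $1.27.
Cheapest feasible corner: $0.92.

$0.92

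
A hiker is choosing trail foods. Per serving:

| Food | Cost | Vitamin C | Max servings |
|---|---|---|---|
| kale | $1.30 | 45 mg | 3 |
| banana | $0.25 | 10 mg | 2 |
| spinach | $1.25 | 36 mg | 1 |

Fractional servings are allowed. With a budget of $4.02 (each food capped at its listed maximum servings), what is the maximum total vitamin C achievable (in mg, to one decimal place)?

141.8 mg

Vitamin C per dollar: banana 40, kale 34.62, spinach 28.8.
Take 2 servings of banana: spends $0.50, +20.0 mg vitamin C (running total 20.0 mg).
Take 2.708 servings of kale: spends $3.52, +121.8 mg vitamin C (running total 141.8 mg).
Greedy by best ratio exhausts the cost allowance optimally: 141.8 mg.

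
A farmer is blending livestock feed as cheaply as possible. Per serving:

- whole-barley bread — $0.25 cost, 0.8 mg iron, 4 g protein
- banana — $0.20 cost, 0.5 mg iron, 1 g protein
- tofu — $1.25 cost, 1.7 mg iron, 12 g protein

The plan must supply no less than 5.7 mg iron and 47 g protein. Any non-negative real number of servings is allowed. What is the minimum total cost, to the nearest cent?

The cheapest plan sits at a corner of the feasible region — with two constraints it uses at most two foods.
whole-barley bread only: max(5.7/0.8, 47/4) = 11.75 servings → $2.94.
banana only: max(5.7/0.5, 47/1) = 47 servings → $9.40.
tofu only: max(5.7/1.7, 47/12) = 3.917 servings → $4.90.
whole-barley bread + banana: intersection lies outside the first quadrant.
whole-barley bread + tofu: intersection lies outside the first quadrant.
banana + tofu with both targets exact would need a negative amount; discard.
So the least-cost plan costs $2.94.

$2.94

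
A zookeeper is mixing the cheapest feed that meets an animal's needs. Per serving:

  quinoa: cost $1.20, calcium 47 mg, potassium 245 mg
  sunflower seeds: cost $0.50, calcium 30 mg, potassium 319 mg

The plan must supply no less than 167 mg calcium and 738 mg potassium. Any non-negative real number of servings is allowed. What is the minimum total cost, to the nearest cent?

quinoa only: max(167/47, 738/245) = 3.553 servings → $4.26.
sunflower seeds only: max(167/30, 738/319) = 5.567 servings → $2.78.
quinoa + sunflower seeds: the both-tight solution has a negative serving — not a feasible corner.
The minimum over all feasible corners is $2.78.

$2.78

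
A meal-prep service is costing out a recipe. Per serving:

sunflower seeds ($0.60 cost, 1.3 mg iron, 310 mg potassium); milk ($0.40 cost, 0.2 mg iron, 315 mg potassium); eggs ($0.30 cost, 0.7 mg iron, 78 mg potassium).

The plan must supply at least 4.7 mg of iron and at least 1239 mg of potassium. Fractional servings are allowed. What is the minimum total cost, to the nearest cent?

sunflower seeds only: max(4.7/1.3, 1239/310) = 3.997 servings → $2.40.
milk only: max(4.7/0.2, 1239/315) = 23.5 servings → $9.40.
eggs only: max(4.7/0.7, 1239/78) = 15.88 servings → $4.77.
sunflower seeds + milk with both tight: 3.547 servings and 0.4423 servings → $2.31.
sunflower seeds + eggs: the both-tight solution has a negative serving — not a feasible corner.
milk + eggs with both tight: 2.444 servings and 6.016 servings → $2.78.
The minimum over all feasible corners is $2.31.

$2.31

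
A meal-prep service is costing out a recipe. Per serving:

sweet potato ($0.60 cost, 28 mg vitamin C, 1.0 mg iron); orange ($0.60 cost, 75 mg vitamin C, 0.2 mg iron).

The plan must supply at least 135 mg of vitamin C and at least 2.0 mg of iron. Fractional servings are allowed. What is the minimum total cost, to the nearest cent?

$1.75

At the optimum either one food covers both requirements or two foods hit both targets exactly; no other combination can be cheaper.
sweet potato only: max(135/28, 2.0/1.0) = 4.821 servings → $2.89.
orange only: max(135/75, 2.0/0.2) = 10 servings → $6.00.
sweet potato + orange with both tight: 1.772 servings and 1.138 servings → $1.75.
Cheapest feasible corner: $1.75.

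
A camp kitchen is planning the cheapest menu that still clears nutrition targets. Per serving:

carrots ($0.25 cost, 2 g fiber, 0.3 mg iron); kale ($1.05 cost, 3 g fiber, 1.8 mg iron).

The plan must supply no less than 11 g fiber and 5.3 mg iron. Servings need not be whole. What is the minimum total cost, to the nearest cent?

carrots only: max(11/2, 5.3/0.3) = 17.67 servings → $4.42.
kale only: max(11/3, 5.3/1.8) = 3.667 servings → $3.85.
carrots + kale with both tight: 1.444 servings and 2.704 servings → $3.20.
Cheapest feasible corner: $3.20.

$3.20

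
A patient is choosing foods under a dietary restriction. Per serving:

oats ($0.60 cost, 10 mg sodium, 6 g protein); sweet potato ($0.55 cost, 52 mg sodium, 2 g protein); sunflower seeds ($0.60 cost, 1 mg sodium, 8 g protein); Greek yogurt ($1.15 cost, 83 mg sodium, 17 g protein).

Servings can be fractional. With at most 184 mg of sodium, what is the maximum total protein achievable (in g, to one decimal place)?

1472.0 g

Protein per mg sodium: sunflower seeds 8, oats 0.6, Greek yogurt 0.2048, sweet potato 0.03846.
With no serving limits, spend the whole sodium allowance on sunflower seeds: 184 mg / 1 mg × 8 g = 1472.0 g.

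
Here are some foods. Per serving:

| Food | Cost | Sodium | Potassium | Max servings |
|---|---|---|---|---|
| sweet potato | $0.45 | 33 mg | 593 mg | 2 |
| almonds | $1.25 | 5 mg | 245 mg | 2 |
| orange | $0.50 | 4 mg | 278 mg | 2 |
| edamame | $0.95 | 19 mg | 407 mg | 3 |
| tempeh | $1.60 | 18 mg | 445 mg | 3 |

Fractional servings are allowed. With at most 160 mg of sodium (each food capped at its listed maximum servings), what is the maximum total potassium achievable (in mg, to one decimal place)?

Potassium per mg sodium: orange 69.5, almonds 49, tempeh 24.72, edamame 21.42, sweet potato 17.97.
Take 2 servings of orange: uses 8 mg sodium, +556.0 mg potassium (running total 556.0 mg).
Take 2 servings of almonds: uses 10 mg sodium, +490.0 mg potassium (running total 1046.0 mg).
Take 3 servings of tempeh: uses 54 mg sodium, +1335.0 mg potassium (running total 2381.0 mg).
Take 3 servings of edamame: uses 57 mg sodium, +1221.0 mg potassium (running total 3602.0 mg).
Take 0.9394 servings of sweet potato: uses 31 mg sodium, +557.1 mg potassium (running total 4159.1 mg).
Filling greedily by potassium-per-mg sodium is optimal for one linear limit, giving 4159.1 mg.

4159.1 mg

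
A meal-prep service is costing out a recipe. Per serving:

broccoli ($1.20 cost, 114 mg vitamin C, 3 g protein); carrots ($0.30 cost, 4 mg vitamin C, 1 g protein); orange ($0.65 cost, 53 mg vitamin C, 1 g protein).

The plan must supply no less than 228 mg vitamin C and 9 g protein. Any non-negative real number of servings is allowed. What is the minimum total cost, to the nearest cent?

$3.26

broccoli only: max(228/114, 9/3) = 3 servings → $3.60.
carrots only: max(228/4, 9/1) = 57 servings → $17.10.
orange only: max(228/53, 9/1) = 9 servings → $5.85.
broccoli + carrots with both tight: 1.882 servings and 3.353 servings → $3.26.
broccoli + orange with both targets exact would need a negative amount; discard.
carrots + orange with both tight: 5.082 servings and 3.918 servings → $4.07.
Cheapest feasible corner: $3.26.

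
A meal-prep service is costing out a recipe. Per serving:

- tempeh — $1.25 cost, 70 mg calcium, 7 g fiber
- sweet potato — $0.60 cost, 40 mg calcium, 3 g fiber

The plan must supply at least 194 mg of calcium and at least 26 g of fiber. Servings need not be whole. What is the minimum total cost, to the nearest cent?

At the optimum either one food covers both requirements or two foods hit both targets exactly; no other combination can be cheaper.
tempeh only: max(194/70, 26/7) = 3.714 servings → $4.64.
sweet potato only: max(194/40, 26/3) = 8.667 servings → $5.20.
tempeh + sweet potato: intersection lies outside the first quadrant.
So the least-cost plan costs $4.64.

$4.64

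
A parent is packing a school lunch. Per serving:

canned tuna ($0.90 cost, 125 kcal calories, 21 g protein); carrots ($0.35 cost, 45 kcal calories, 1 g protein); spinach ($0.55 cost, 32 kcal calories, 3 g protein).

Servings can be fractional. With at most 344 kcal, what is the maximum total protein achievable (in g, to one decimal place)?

Protein per kcal: canned tuna 0.168, spinach 0.09375, carrots 0.02222.
With no serving limits, spend the whole calories allowance on canned tuna: 344 kcal / 125 kcal × 21 g = 57.8 g.

57.8 g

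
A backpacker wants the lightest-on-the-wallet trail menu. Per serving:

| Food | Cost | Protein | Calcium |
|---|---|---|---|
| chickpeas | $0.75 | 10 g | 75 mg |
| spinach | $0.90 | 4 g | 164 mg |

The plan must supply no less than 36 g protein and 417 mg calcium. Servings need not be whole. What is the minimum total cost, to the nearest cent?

$3.36

chickpeas only: max(36/10, 417/75) = 5.56 servings → $4.17.
spinach only: max(36/4, 417/164) = 9 servings → $8.10.
chickpeas + spinach with both tight: 3.161 servings and 1.097 servings → $3.36.
The minimum over all feasible corners is $3.36.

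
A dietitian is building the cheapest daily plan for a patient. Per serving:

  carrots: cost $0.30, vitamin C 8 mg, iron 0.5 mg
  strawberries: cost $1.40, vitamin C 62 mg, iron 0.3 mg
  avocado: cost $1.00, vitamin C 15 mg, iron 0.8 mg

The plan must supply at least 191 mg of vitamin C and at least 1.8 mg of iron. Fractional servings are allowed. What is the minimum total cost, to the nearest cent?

$4.54

An LP optimum is at a vertex; with two nutrient constraints at most two foods are used. Check each candidate.
carrots only: max(191/8, 1.8/0.5) = 23.88 servings → $7.16.
strawberries only: max(191/62, 1.8/0.3) = 6 servings → $8.40.
avocado only: max(191/15, 1.8/0.8) = 12.73 servings → $12.73.
carrots + strawberries with both tight: 1.899 servings and 2.836 servings → $4.54.
carrots + avocado with both targets exact would need a negative amount; discard.
strawberries + avocado with both tight: 2.789 servings and 1.204 servings → $5.11.
The minimum over all feasible corners is $4.54.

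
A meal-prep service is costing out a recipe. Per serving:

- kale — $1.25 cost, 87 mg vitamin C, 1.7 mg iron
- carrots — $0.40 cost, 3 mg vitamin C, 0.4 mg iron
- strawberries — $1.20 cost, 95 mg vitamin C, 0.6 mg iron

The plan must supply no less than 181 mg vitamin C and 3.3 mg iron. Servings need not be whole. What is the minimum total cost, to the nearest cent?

Minimising a linear cost over {vitamin C ≥ 181, iron ≥ 3.3, servings ≥ 0} — the optimum is at a vertex, using one or two foods.
kale only: max(181/87, 3.3/1.7) = 2.08 servings → $2.60.
carrots only: max(181/3, 3.3/0.4) = 60.33 servings → $24.13.
strawberries only: max(181/95, 3.3/0.6) = 5.5 servings → $6.60.
kale + carrots with both targets exact would need a negative amount; discard.
kale + strawberries with both tight: 1.875 servings and 0.1885 servings → $2.57.
carrots + strawberries with both tight: 5.66 servings and 1.727 servings → $4.34.
Cheapest feasible corner: $2.57.

$2.57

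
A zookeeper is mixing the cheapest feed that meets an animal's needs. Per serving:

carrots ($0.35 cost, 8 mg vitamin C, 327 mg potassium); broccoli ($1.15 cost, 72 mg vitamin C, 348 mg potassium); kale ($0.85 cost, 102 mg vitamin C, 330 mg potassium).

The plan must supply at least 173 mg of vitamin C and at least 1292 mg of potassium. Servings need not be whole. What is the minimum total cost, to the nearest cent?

$2.13

Check every corner: each single food scaled to meet both minima, and each pair solved so both constraints bind.
carrots only: max(173/8, 1292/327) = 21.62 servings → $7.57.
broccoli only: max(173/72, 1292/348) = 3.713 servings → $4.27.
kale only: max(173/102, 1292/330) = 3.915 servings → $3.33.
carrots + broccoli with both tight: 1.581 servings and 2.227 servings → $3.11.
carrots + kale with both tight: 2.432 servings and 1.505 servings → $2.13.
broccoli + kale: intersection lies outside the first quadrant.
The minimum over all feasible corners is $2.13.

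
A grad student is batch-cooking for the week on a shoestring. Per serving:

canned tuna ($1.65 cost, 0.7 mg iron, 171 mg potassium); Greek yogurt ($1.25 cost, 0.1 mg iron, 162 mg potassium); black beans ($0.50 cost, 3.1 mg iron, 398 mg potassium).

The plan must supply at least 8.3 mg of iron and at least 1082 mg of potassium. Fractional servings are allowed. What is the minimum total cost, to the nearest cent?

Check every corner: each single food scaled to meet both minima, and each pair solved so both constraints bind.
canned tuna only: max(8.3/0.7, 1082/171) = 11.86 servings → $19.56.
Greek yogurt only: max(8.3/0.1, 1082/162) = 83 servings → $103.75.
black beans only: max(8.3/3.1, 1082/398) = 2.719 servings → $1.36.
canned tuna + Greek yogurt: intersection lies outside the first quadrant.
canned tuna + black beans with both tight: 0.202 servings and 2.632 servings → $1.65.
Greek yogurt + black beans with both tight: 0.1099 servings and 2.674 servings → $1.47.
So the least-cost plan costs $1.36.

$1.36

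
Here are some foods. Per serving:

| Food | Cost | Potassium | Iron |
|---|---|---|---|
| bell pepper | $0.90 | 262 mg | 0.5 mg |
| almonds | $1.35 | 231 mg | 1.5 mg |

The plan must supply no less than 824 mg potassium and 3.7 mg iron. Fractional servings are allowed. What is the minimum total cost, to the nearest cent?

Check every corner: each single food scaled to meet both minima, and each pair solved so both constraints bind.
bell pepper only: max(824/262, 3.7/0.5) = 7.4 servings → $6.66.
almonds only: max(824/231, 3.7/1.5) = 3.567 servings → $4.82.
bell pepper + almonds with both tight: 1.374 servings and 2.009 servings → $3.95.
So the least-cost plan costs $3.95.

$3.95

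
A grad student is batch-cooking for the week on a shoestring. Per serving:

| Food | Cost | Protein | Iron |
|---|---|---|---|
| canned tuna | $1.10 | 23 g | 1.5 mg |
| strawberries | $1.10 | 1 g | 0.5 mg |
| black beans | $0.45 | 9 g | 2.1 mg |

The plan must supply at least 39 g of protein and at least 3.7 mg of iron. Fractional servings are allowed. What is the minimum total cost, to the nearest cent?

$1.88

The cheapest plan sits at a corner of the feasible region — with two constraints it uses at most two foods.
canned tuna only: max(39/23, 3.7/1.5) = 2.467 servings → $2.71.
strawberries only: max(39/1, 3.7/0.5) = 39 servings → $42.90.
black beans only: max(39/9, 3.7/2.1) = 4.333 servings → $1.95.
canned tuna + strawberries with both tight: 1.58 servings and 2.66 servings → $4.66.
canned tuna + black beans with both tight: 1.397 servings and 0.7644 servings → $1.88.
strawberries + black beans: the both-tight solution has a negative serving — not a feasible corner.
Cheapest feasible corner: $1.88.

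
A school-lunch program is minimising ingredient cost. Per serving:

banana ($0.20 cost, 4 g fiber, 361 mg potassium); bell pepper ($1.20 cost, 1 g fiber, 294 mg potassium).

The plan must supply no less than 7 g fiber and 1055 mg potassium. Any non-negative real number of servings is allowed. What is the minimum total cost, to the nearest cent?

Check every corner: each single food scaled to meet both minima, and each pair solved so both constraints bind.
banana only: max(7/4, 1055/361) = 2.922 servings → $0.58.
bell pepper only: max(7/1, 1055/294) = 7 servings → $8.40.
banana + bell pepper with both tight: 1.231 servings and 2.077 servings → $2.74.
So the least-cost plan costs $0.58.

$0.58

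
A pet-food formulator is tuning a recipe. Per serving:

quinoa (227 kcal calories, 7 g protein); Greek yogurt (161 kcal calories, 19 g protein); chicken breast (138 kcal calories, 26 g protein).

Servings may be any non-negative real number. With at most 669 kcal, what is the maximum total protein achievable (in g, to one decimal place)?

126.0 g

Protein per kcal: chicken breast 0.1884, Greek yogurt 0.118, quinoa 0.03084.
With no serving limits, spend the whole calories allowance on chicken breast: 669 kcal / 138 kcal × 26 g = 126.0 g.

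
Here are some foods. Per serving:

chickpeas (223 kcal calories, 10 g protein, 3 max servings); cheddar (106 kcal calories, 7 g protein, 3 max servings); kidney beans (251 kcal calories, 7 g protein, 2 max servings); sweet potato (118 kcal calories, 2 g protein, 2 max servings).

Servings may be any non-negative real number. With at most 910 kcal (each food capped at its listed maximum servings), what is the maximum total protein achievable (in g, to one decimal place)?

47.5 g

Protein per kcal: cheddar 0.06604, chickpeas 0.04484, kidney beans 0.02789, sweet potato 0.01695.
Take 3 servings of cheddar: uses 318 kcal, +21.0 g protein (running total 21.0 g).
Take 2.655 servings of chickpeas: uses 592 kcal, +26.5 g protein (running total 47.5 g).
Filling greedily by protein-per-kcal is optimal for one linear limit, giving 47.5 g.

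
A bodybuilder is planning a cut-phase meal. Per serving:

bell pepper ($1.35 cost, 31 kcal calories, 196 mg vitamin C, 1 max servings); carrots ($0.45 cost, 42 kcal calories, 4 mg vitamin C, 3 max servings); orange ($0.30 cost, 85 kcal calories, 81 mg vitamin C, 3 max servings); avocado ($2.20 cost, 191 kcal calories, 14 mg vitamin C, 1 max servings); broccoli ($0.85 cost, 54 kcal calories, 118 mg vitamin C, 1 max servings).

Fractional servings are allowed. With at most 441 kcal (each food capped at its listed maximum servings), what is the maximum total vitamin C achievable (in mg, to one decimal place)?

566.6 mg

Vitamin C per kcal: bell pepper 6.323, broccoli 2.185, orange 0.9529, carrots 0.09524, avocado 0.0733.
Take 1 serving of bell pepper: uses 31 kcal, +196.0 mg vitamin C (running total 196.0 mg).
Take 1 serving of broccoli: uses 54 kcal, +118.0 mg vitamin C (running total 314.0 mg).
Take 3 servings of orange: uses 255 kcal, +243.0 mg vitamin C (running total 557.0 mg).
Take 2.405 servings of carrots: uses 101 kcal, +9.6 mg vitamin C (running total 566.6 mg).
Filling greedily by vitamin C-per-kcal is optimal for one linear limit, giving 566.6 mg.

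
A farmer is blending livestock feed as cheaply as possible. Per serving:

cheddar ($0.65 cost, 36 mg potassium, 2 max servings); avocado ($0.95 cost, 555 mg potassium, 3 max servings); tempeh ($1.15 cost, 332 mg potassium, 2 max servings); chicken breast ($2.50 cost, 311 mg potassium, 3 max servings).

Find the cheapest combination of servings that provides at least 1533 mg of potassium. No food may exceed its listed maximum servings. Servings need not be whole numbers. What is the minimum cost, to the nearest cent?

$2.62

Cost per mg of potassium: avocado $0.0017, tempeh $0.0035, chicken breast $0.0080, cheddar $0.0181.
Take 2.762 servings of avocado: +1533.0 mg potassium for $2.62 (total $2.62, still need 0.0 mg).
Filling from the cheapest source first is optimal under one linear minimum: $2.62.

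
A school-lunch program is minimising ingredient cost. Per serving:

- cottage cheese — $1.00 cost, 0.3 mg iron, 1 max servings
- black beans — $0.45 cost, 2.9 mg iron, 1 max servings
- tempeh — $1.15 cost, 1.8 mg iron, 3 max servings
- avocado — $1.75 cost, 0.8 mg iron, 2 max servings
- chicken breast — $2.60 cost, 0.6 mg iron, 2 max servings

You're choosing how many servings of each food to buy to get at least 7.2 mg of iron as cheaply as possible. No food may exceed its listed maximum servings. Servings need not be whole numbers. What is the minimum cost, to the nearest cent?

Cost per mg of iron: black beans $0.1552, tempeh $0.6389, avocado $2.1875, cottage cheese $3.3333, chicken breast $4.3333.
Take 1 serving of black beans: +2.9 mg iron for $0.45 (total $0.45, still need 4.3 mg).
Take 2.389 servings of tempeh: +4.3 mg iron for $2.75 (total $3.20, still need 0.0 mg).
Greedy by cheapest-per-mg is optimal for a single linear constraint, so the minimum cost is $3.20.

$3.20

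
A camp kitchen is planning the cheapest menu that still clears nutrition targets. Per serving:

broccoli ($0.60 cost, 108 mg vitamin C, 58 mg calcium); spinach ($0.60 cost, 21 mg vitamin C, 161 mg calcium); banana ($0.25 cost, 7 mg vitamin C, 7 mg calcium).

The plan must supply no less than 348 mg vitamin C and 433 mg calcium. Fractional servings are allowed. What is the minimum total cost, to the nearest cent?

This is a tiny linear program; its minimum lies at a vertex of the feasible set. List the vertices and price them.
broccoli only: max(348/108, 433/58) = 7.466 servings → $4.48.
spinach only: max(348/21, 433/161) = 16.57 servings → $9.94.
banana only: max(348/7, 433/7) = 61.86 servings → $15.46.
broccoli + spinach with both tight: 2.903 servings and 1.644 servings → $2.73.
broccoli + banana: the both-tight solution has a negative serving — not a feasible corner.
spinach + banana with both tight: 0.6071 servings and 47.89 servings → $12.34.
So the least-cost plan costs $2.73.

$2.73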